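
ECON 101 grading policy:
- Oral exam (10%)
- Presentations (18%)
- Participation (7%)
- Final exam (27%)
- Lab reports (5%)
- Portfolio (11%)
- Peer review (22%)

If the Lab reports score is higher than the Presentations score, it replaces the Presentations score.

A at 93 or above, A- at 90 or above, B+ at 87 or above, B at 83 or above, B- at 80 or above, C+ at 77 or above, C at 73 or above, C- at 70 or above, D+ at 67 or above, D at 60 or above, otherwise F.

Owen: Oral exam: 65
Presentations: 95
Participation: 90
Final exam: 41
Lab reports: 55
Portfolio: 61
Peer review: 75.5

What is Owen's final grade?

D+

Lab reports (55) ≤ Presentations (95), so Presentations stays at 95.
Weighted total:
  Oral exam 65 × 0.1 = 6.5
  Presentations 95 × 0.18 = 17.1
  Participation 90 × 0.07 = 6.3
  Final exam 41 × 0.27 = 11.07
  Lab reports 55 × 0.05 = 2.75
  Portfolio 61 × 0.11 = 6.71
  Peer review 75.5 × 0.22 = 16.61
Sum = 67.04
67.04 is ≥ 67 and < 70 → D+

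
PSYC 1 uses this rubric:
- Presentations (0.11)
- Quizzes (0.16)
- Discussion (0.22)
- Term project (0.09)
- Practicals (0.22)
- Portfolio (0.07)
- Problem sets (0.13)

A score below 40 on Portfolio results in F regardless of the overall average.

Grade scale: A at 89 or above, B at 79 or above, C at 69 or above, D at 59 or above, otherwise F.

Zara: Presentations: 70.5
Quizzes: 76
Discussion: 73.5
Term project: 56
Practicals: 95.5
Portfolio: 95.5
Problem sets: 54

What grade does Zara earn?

C

Portfolio score 95.5 ≥ 40: minimum met.
Weighted total:
  Presentations 70.5 × 0.11 = 7.755
  Quizzes 76 × 0.16 = 12.16
  Discussion 73.5 × 0.22 = 16.17
  Term project 56 × 0.09 = 5.04
  Practicals 95.5 × 0.22 = 21.01
  Portfolio 95.5 × 0.07 = 6.685
  Problem sets 54 × 0.13 = 7.02
Sum = 75.84
75.84 is ≥ 69 and < 79 → C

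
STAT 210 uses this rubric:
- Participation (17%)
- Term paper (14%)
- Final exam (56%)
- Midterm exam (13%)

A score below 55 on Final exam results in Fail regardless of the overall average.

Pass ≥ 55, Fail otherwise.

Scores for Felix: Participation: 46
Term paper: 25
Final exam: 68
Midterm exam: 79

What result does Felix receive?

Final exam score 68 ≥ 55: minimum met.
Weighted total:
  Participation 46 × 0.17 = 7.82
  Term paper 25 × 0.14 = 3.5
  Final exam 68 × 0.56 = 38.08
  Midterm exam 79 × 0.13 = 10.27
Sum = 59.67
59.67 ≥ 55 → Pass

Pass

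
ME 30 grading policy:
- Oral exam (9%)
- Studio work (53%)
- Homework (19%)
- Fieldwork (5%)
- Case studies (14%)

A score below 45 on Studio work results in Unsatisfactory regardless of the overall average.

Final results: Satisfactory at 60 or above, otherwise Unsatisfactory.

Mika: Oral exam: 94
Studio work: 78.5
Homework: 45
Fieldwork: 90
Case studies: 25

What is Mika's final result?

Studio work score 78.5 ≥ 45: minimum met.
Weighted total:
  Oral exam 94 × 0.09 = 8.46
  Studio work 78.5 × 0.53 = 41.605
  Homework 45 × 0.19 = 8.55
  Fieldwork 90 × 0.05 = 4.5
  Case studies 25 × 0.14 = 3.5
Sum = 66.615
66.615 ≥ 60 → Satisfactory

Satisfactory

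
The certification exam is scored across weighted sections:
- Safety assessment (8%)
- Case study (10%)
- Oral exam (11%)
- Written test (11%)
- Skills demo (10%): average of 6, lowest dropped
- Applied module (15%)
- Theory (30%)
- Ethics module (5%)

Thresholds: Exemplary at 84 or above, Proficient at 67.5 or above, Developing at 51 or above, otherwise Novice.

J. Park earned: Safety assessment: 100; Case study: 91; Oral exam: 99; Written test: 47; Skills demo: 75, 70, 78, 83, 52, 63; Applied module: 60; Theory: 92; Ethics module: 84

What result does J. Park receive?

Skills demo: drop 52 → average of remaining 5 = 369/5 = 73.8
Weighted total:
  Safety assessment 100 × 0.08 = 8
  Case study 91 × 0.1 = 9.1
  Oral exam 99 × 0.11 = 10.89
  Written test 47 × 0.11 = 5.17
  Skills demo 73.8 × 0.1 = 7.38
  Applied module 60 × 0.15 = 9
  Theory 92 × 0.3 = 27.6
  Ethics module 84 × 0.05 = 4.2
Sum = 81.34
81.34 is ≥ 67.5 and < 84 → Proficient

Proficient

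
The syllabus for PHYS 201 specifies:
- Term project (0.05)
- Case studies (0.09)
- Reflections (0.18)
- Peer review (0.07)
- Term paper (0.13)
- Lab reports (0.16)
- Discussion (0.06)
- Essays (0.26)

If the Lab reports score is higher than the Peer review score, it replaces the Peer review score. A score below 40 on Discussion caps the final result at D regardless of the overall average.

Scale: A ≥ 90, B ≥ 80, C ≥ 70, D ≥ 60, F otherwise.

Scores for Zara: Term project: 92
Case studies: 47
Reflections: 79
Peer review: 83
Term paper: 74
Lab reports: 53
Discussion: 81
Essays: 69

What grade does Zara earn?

Lab reports (53) ≤ Peer review (83), so Peer review stays at 83.
Discussion score 81 ≥ 40: minimum met.
Weighted total:
  Term project 92 × 0.05 = 4.6
  Case studies 47 × 0.09 = 4.23
  Reflections 79 × 0.18 = 14.22
  Peer review 83 × 0.07 = 5.81
  Term paper 74 × 0.13 = 9.62
  Lab reports 53 × 0.16 = 8.48
  Discussion 81 × 0.06 = 4.86
  Essays 69 × 0.26 = 17.94
Sum = 69.76
69.76 is ≥ 60 and < 70 → D

D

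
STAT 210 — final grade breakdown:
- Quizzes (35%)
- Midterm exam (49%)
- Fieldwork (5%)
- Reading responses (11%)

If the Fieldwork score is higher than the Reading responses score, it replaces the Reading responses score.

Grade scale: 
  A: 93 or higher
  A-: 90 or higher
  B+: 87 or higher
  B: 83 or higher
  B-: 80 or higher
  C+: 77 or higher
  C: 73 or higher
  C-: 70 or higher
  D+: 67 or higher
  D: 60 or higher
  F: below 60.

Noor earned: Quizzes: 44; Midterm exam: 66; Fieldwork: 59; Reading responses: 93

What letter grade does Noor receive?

D

Fieldwork (59) ≤ Reading responses (93), so Reading responses stays at 93.
Weighted total:
  Quizzes 44 × 0.35 = 15.4
  Midterm exam 66 × 0.49 = 32.34
  Fieldwork 59 × 0.05 = 2.95
  Reading responses 93 × 0.11 = 10.23
Sum = 60.92
60.92 is ≥ 60 and < 67 → D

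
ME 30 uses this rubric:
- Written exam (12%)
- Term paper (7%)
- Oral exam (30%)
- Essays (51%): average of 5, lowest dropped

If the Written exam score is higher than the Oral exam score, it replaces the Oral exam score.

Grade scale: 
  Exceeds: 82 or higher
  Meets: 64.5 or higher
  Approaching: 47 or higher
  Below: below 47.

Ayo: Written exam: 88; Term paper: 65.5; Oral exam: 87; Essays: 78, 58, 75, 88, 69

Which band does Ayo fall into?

Meets

Essays: drop 58 → average of remaining 4 = 310/4 = 77.5
Written exam (88) > Oral exam (87), so Oral exam counts as 88.
Weighted total:
  Written exam 88 × 0.12 = 10.56
  Term paper 65.5 × 0.07 = 4.585
  Oral exam 88 × 0.3 = 26.4
  Essays 77.5 × 0.51 = 39.525
Sum = 81.07
81.07 is ≥ 64.5 and < 82 → Meets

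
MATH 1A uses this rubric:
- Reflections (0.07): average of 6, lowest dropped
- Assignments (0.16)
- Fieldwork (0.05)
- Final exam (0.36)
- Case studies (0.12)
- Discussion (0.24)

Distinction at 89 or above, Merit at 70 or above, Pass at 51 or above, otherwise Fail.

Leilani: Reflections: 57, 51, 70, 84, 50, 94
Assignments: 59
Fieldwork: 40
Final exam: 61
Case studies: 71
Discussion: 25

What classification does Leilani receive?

Reflections: drop 50 → average of remaining 5 = 356/5 = 71.2
Weighted total:
  Reflections 71.2 × 0.07 = 4.984
  Assignments 59 × 0.16 = 9.44
  Fieldwork 40 × 0.05 = 2
  Final exam 61 × 0.36 = 21.96
  Case studies 71 × 0.12 = 8.52
  Discussion 25 × 0.24 = 6
Sum = 52.904
52.904 is ≥ 51 and < 70 → Pass

Pass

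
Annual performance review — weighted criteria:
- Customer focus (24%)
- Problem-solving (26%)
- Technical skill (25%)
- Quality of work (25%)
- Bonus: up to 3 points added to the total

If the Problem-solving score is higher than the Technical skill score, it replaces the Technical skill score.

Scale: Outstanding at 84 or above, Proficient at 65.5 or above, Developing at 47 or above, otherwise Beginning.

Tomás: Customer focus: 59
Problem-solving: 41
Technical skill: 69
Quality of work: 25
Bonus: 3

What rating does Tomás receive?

Developing

Problem-solving (41) ≤ Technical skill (69), so Technical skill stays at 69.
Weighted total:
  Customer focus 59 × 0.24 = 14.16
  Problem-solving 41 × 0.26 = 10.66
  Technical skill 69 × 0.25 = 17.25
  Quality of work 25 × 0.25 = 6.25
Sum = 48.32
Bonus: 48.32 + 3 = 51.32
51.32 is ≥ 47 and < 65.5 → Developing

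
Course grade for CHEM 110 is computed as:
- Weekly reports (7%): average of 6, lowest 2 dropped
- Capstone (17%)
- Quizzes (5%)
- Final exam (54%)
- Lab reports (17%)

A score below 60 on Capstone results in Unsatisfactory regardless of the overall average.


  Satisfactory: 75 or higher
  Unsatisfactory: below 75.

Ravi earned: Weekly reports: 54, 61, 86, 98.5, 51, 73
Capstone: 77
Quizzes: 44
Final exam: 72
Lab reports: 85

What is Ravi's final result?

Unsatisfactory

Weekly reports: drop 51, 54 → average of remaining 4 = 318.5/4 = 79.625
Capstone score 77 ≥ 60: minimum met.
Weighted total:
  Weekly reports 79.625 × 0.07 = 5.57375
  Capstone 77 × 0.17 = 13.09
  Quizzes 44 × 0.05 = 2.2
  Final exam 72 × 0.54 = 38.88
  Lab reports 85 × 0.17 = 14.45
Sum = 74.19375
74.19375 < 75 → Unsatisfactory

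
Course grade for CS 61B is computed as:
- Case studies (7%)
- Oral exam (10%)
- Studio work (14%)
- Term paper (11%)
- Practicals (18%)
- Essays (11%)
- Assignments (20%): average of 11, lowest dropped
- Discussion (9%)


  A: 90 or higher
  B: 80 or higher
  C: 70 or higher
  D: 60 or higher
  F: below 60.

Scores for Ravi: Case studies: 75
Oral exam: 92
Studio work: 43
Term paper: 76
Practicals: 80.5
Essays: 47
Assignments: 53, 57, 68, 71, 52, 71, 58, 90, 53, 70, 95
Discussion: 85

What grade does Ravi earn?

Assignments: drop 52 → average of remaining 10 = 686/10 = 68.6
Weighted total:
  Case studies 75 × 0.07 = 5.25
  Oral exam 92 × 0.1 = 9.2
  Studio work 43 × 0.14 = 6.02
  Term paper 76 × 0.11 = 8.36
  Practicals 80.5 × 0.18 = 14.49
  Essays 47 × 0.11 = 5.17
  Assignments 68.6 × 0.2 = 13.72
  Discussion 85 × 0.09 = 7.65
Sum = 69.86
69.86 is ≥ 60 and < 70 → D

D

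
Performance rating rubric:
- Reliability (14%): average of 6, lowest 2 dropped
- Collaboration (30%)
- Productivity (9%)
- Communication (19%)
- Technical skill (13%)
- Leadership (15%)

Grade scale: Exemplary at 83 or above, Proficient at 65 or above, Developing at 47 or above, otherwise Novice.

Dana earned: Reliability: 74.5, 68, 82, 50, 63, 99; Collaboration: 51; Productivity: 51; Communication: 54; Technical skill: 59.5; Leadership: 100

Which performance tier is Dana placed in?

Developing

Reliability: drop 50, 63 → average of remaining 4 = 323.5/4 = 80.875
Weighted total:
  Reliability 80.875 × 0.14 = 11.3225
  Collaboration 51 × 0.3 = 15.3
  Productivity 51 × 0.09 = 4.59
  Communication 54 × 0.19 = 10.26
  Technical skill 59.5 × 0.13 = 7.735
  Leadership 100 × 0.15 = 15
Sum = 64.2075
64.2075 is ≥ 47 and < 65 → Developing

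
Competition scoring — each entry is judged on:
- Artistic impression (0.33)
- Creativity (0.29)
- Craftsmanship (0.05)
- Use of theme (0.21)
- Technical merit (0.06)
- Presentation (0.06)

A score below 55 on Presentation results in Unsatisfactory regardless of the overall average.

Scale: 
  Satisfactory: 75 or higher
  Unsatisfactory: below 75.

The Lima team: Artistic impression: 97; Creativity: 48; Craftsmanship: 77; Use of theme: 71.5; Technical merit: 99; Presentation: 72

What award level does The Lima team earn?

Presentation score 72 ≥ 55: minimum met.
Weighted total:
  Artistic impression 97 × 0.33 = 32.01
  Creativity 48 × 0.29 = 13.92
  Craftsmanship 77 × 0.05 = 3.85
  Use of theme 71.5 × 0.21 = 15.015
  Technical merit 99 × 0.06 = 5.94
  Presentation 72 × 0.06 = 4.32
Sum = 75.055
75.055 ≥ 75 → Satisfactory

Satisfactory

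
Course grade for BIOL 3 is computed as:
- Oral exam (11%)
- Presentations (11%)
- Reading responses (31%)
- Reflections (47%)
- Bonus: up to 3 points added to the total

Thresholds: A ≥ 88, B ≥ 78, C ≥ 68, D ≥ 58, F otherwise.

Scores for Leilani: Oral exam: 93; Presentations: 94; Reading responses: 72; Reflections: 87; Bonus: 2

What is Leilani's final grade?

B

Weighted total:
  Oral exam 93 × 0.11 = 10.23
  Presentations 94 × 0.11 = 10.34
  Reading responses 72 × 0.31 = 22.32
  Reflections 87 × 0.47 = 40.89
Sum = 83.78
Bonus: 83.78 + 2 = 85.78
85.78 is ≥ 78 and < 88 → B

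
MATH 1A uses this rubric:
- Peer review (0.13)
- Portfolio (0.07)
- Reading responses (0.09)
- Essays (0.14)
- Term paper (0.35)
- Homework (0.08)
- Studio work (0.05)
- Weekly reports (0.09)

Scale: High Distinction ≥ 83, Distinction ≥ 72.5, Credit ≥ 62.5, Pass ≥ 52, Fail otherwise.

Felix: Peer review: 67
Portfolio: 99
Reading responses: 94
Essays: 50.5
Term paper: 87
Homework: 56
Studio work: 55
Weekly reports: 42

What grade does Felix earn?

Distinction

Weighted total:
  Peer review 67 × 0.13 = 8.71
  Portfolio 99 × 0.07 = 6.93
  Reading responses 94 × 0.09 = 8.46
  Essays 50.5 × 0.14 = 7.07
  Term paper 87 × 0.35 = 30.45
  Homework 56 × 0.08 = 4.48
  Studio work 55 × 0.05 = 2.75
  Weekly reports 42 × 0.09 = 3.78
Sum = 72.63
72.63 is ≥ 72.5 and < 83 → Distinction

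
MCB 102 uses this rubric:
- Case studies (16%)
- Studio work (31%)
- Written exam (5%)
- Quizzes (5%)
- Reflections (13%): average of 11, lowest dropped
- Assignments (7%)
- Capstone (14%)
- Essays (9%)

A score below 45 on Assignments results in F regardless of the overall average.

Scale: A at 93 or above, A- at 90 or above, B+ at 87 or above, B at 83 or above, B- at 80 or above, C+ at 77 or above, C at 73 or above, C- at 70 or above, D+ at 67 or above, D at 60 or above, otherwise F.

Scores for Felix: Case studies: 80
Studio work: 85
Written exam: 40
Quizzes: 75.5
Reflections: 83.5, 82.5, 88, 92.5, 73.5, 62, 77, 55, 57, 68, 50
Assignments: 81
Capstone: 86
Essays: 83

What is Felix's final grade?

Reflections: drop 50 → average of remaining 10 = 739/10 = 73.9
Assignments score 81 ≥ 45: minimum met.
Weighted total:
  Case studies 80 × 0.16 = 12.8
  Studio work 85 × 0.31 = 26.35
  Written exam 40 × 0.05 = 2
  Quizzes 75.5 × 0.05 = 3.775
  Reflections 73.9 × 0.13 = 9.607
  Assignments 81 × 0.07 = 5.67
  Capstone 86 × 0.14 = 12.04
  Essays 83 × 0.09 = 7.47
Sum = 79.712
79.712 is ≥ 77 and < 80 → C+

C+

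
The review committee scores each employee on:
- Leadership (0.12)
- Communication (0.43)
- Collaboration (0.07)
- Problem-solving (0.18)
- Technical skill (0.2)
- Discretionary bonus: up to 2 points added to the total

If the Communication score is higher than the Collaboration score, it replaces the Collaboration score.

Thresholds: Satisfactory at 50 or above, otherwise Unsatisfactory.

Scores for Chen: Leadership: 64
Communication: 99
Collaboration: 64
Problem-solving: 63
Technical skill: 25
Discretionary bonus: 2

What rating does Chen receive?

Communication (99) > Collaboration (64), so Collaboration counts as 99.
Weighted total:
  Leadership 64 × 0.12 = 7.68
  Communication 99 × 0.43 = 42.57
  Collaboration 99 × 0.07 = 6.93
  Problem-solving 63 × 0.18 = 11.34
  Technical skill 25 × 0.2 = 5
Sum = 73.52
Discretionary bonus: 73.52 + 2 = 75.52
75.52 ≥ 50 → Satisfactory

Satisfactory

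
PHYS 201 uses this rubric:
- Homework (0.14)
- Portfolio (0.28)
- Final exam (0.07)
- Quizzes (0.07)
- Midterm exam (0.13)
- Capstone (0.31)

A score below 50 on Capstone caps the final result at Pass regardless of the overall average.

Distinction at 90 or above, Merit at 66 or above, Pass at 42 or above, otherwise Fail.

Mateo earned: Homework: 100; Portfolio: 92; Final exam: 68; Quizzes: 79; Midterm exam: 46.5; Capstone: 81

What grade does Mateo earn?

Merit

Capstone score 81 ≥ 50: minimum met.
Weighted total:
  Homework 100 × 0.14 = 14
  Portfolio 92 × 0.28 = 25.76
  Final exam 68 × 0.07 = 4.76
  Quizzes 79 × 0.07 = 5.53
  Midterm exam 46.5 × 0.13 = 6.045
  Capstone 81 × 0.31 = 25.11
Sum = 81.205
81.205 is ≥ 66 and < 90 → Merit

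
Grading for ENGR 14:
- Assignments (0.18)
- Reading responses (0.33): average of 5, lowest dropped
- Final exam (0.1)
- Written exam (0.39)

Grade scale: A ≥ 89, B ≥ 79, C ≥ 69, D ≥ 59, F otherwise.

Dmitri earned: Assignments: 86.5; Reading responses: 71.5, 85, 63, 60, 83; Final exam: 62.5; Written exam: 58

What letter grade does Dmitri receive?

C

Reading responses: drop 60 → average of remaining 4 = 302.5/4 = 75.625
Weighted total:
  Assignments 86.5 × 0.18 = 15.57
  Reading responses 75.625 × 0.33 = 24.95625
  Final exam 62.5 × 0.1 = 6.25
  Written exam 58 × 0.39 = 22.62
Sum = 69.39625
69.39625 is ≥ 69 and < 79 → C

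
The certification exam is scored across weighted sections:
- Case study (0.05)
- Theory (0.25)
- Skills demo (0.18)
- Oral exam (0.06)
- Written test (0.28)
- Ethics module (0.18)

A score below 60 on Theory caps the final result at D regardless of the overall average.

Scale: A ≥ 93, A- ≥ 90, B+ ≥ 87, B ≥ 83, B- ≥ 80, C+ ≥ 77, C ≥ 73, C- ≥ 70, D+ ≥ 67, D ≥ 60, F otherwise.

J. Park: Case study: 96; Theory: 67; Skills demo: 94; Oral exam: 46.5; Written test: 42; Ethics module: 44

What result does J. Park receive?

Theory score 67 ≥ 60: minimum met.
Weighted total:
  Case study 96 × 0.05 = 4.8
  Theory 67 × 0.25 = 16.75
  Skills demo 94 × 0.18 = 16.92
  Oral exam 46.5 × 0.06 = 2.79
  Written test 42 × 0.28 = 11.76
  Ethics module 44 × 0.18 = 7.92
Sum = 60.94
60.94 is ≥ 60 and < 67 → D

D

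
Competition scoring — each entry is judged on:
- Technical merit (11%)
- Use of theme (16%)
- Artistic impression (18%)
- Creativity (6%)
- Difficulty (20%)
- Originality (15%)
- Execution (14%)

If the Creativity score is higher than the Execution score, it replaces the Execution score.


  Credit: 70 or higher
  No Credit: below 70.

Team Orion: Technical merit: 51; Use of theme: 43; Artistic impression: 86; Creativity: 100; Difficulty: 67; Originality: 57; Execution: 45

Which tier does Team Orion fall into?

No Credit

Creativity (100) > Execution (45), so Execution counts as 100.
Weighted total:
  Technical merit 51 × 0.11 = 5.61
  Use of theme 43 × 0.16 = 6.88
  Artistic impression 86 × 0.18 = 15.48
  Creativity 100 × 0.06 = 6
  Difficulty 67 × 0.2 = 13.4
  Originality 57 × 0.15 = 8.55
  Execution 100 × 0.14 = 14
Sum = 69.92
69.92 < 70 → No Credit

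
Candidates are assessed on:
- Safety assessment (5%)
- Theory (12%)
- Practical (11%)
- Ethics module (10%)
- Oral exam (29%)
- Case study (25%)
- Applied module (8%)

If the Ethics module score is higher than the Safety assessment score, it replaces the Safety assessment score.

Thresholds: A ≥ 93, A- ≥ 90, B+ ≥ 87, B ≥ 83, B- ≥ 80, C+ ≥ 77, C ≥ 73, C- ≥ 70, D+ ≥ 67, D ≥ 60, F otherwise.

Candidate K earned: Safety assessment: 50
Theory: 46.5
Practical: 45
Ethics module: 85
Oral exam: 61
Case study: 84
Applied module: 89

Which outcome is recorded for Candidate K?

Ethics module (85) > Safety assessment (50), so Safety assessment counts as 85.
Weighted total:
  Safety assessment 85 × 0.05 = 4.25
  Theory 46.5 × 0.12 = 5.58
  Practical 45 × 0.11 = 4.95
  Ethics module 85 × 0.1 = 8.5
  Oral exam 61 × 0.29 = 17.69
  Case study 84 × 0.25 = 21
  Applied module 89 × 0.08 = 7.12
Sum = 69.09
69.09 is ≥ 67 and < 70 → D+

D+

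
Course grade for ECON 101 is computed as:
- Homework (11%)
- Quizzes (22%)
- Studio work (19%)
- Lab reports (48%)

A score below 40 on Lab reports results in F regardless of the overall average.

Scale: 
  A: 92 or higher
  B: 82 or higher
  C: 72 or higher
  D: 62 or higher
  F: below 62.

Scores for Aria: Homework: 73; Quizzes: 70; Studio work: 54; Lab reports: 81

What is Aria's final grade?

C

Lab reports score 81 ≥ 40: minimum met.
Weighted total:
  Homework 73 × 0.11 = 8.03
  Quizzes 70 × 0.22 = 15.4
  Studio work 54 × 0.19 = 10.26
  Lab reports 81 × 0.48 = 38.88
Sum = 72.57
72.57 is ≥ 72 and < 82 → C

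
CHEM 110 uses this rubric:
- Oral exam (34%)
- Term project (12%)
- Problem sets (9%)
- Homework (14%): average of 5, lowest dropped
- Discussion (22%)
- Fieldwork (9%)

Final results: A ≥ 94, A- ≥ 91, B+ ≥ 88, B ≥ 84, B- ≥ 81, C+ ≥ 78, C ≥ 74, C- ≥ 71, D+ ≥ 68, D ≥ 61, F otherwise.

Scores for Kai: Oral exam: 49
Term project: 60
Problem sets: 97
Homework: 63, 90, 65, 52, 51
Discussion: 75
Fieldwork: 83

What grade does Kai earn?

D

Homework: drop 51 → average of remaining 4 = 270/4 = 67.5
Weighted total:
  Oral exam 49 × 0.34 = 16.66
  Term project 60 × 0.12 = 7.2
  Problem sets 97 × 0.09 = 8.73
  Homework 67.5 × 0.14 = 9.45
  Discussion 75 × 0.22 = 16.5
  Fieldwork 83 × 0.09 = 7.47
Sum = 66.01
66.01 is ≥ 61 and < 68 → D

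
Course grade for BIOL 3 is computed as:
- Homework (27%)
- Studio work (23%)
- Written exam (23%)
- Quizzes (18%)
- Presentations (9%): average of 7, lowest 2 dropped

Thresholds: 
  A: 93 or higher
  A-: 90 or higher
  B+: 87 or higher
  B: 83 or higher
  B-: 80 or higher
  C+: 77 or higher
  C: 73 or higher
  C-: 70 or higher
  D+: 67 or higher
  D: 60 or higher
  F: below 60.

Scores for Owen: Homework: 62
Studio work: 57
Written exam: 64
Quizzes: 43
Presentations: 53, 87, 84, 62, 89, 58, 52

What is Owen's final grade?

Presentations: drop 52, 53 → average of remaining 5 = 380/5 = 76
Weighted total:
  Homework 62 × 0.27 = 16.74
  Studio work 57 × 0.23 = 13.11
  Written exam 64 × 0.23 = 14.72
  Quizzes 43 × 0.18 = 7.74
  Presentations 76 × 0.09 = 6.84
Sum = 59.15
59.15 < 60 → F

F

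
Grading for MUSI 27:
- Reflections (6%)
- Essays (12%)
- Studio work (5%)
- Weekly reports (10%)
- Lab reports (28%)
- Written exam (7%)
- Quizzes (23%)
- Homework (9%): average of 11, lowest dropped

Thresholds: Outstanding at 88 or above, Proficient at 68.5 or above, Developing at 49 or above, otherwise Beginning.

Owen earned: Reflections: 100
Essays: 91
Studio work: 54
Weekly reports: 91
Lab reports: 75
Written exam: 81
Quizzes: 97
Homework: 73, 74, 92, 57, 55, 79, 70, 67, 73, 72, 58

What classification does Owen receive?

Proficient

Homework: drop 55 → average of remaining 10 = 715/10 = 71.5
Weighted total:
  Reflections 100 × 0.06 = 6
  Essays 91 × 0.12 = 10.92
  Studio work 54 × 0.05 = 2.7
  Weekly reports 91 × 0.1 = 9.1
  Lab reports 75 × 0.28 = 21
  Written exam 81 × 0.07 = 5.67
  Quizzes 97 × 0.23 = 22.31
  Homework 71.5 × 0.09 = 6.435
Sum = 84.135
84.135 is ≥ 68.5 and < 88 → Proficient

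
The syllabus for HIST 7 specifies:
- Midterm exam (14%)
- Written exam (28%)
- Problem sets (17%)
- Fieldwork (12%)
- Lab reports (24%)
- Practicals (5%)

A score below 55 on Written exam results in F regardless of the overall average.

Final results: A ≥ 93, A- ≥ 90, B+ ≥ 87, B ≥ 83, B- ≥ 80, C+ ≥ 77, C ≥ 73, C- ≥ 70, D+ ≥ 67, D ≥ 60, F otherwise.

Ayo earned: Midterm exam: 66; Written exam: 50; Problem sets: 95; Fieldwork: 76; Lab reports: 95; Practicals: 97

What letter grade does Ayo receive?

F

Written exam score 50 < 55: minimum not met.
Weighted total:
  Midterm exam 66 × 0.14 = 9.24
  Written exam 50 × 0.28 = 14
  Problem sets 95 × 0.17 = 16.15
  Fieldwork 76 × 0.12 = 9.12
  Lab reports 95 × 0.24 = 22.8
  Practicals 97 × 0.05 = 4.85
Sum = 76.16
Because the Written exam minimum was not met, the result is F.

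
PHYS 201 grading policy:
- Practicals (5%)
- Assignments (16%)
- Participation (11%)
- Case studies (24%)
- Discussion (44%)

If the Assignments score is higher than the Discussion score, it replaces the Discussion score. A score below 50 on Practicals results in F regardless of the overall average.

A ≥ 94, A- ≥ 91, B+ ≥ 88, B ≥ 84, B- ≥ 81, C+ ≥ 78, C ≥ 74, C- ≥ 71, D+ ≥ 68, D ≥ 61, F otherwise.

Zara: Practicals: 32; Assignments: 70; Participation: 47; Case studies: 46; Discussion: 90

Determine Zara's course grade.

F

Assignments (70) ≤ Discussion (90), so Discussion stays at 90.
Practicals score 32 < 50: minimum not met.
Weighted total:
  Practicals 32 × 0.05 = 1.6
  Assignments 70 × 0.16 = 11.2
  Participation 47 × 0.11 = 5.17
  Case studies 46 × 0.24 = 11.04
  Discussion 90 × 0.44 = 39.6
Sum = 68.61
Because the Practicals minimum was not met, the result is F.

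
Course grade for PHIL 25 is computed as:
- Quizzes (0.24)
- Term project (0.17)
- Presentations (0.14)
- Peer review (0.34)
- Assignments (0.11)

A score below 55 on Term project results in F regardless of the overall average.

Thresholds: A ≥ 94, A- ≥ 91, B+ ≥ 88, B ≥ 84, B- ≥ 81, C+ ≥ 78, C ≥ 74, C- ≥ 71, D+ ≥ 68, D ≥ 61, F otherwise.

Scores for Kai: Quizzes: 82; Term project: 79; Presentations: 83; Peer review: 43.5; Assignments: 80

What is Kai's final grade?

Term project score 79 ≥ 55: minimum met.
Weighted total:
  Quizzes 82 × 0.24 = 19.68
  Term project 79 × 0.17 = 13.43
  Presentations 83 × 0.14 = 11.62
  Peer review 43.5 × 0.34 = 14.79
  Assignments 80 × 0.11 = 8.8
Sum = 68.32
68.32 is ≥ 68 and < 71 → D+

D+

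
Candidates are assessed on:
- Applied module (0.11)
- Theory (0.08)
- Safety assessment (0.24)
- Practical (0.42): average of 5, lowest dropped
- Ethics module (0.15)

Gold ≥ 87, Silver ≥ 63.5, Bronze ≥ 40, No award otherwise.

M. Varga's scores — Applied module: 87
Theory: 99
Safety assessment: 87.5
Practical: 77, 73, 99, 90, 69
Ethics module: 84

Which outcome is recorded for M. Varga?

Silver

Practical: drop 69 → average of remaining 4 = 339/4 = 84.75
Weighted total:
  Applied module 87 × 0.11 = 9.57
  Theory 99 × 0.08 = 7.92
  Safety assessment 87.5 × 0.24 = 21
  Practical 84.75 × 0.42 = 35.595
  Ethics module 84 × 0.15 = 12.6
Sum = 86.685
86.685 is ≥ 63.5 and < 87 → Silver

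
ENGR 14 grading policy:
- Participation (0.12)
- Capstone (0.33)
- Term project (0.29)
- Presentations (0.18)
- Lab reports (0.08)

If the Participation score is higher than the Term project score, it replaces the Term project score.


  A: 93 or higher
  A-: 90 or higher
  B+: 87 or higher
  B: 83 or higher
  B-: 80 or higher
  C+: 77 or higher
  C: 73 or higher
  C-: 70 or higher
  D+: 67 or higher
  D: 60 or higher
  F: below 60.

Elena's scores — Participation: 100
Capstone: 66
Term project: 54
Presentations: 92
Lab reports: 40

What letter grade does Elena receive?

B-

Participation (100) > Term project (54), so Term project counts as 100.
Weighted total:
  Participation 100 × 0.12 = 12
  Capstone 66 × 0.33 = 21.78
  Term project 100 × 0.29 = 29
  Presentations 92 × 0.18 = 16.56
  Lab reports 40 × 0.08 = 3.2
Sum = 82.54
82.54 is ≥ 80 and < 83 → B-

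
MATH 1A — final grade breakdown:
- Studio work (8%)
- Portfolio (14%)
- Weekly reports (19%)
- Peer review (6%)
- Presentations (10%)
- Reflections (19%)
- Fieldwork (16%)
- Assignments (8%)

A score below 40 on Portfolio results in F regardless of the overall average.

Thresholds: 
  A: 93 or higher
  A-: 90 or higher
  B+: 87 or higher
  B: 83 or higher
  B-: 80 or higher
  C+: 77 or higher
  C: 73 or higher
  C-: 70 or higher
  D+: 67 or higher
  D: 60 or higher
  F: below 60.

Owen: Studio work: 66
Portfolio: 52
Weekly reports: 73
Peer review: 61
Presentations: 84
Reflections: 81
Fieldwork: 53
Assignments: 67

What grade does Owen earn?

Portfolio score 52 ≥ 40: minimum met.
Weighted total:
  Studio work 66 × 0.08 = 5.28
  Portfolio 52 × 0.14 = 7.28
  Weekly reports 73 × 0.19 = 13.87
  Peer review 61 × 0.06 = 3.66
  Presentations 84 × 0.1 = 8.4
  Reflections 81 × 0.19 = 15.39
  Fieldwork 53 × 0.16 = 8.48
  Assignments 67 × 0.08 = 5.36
Sum = 67.72
67.72 is ≥ 67 and < 70 → D+

D+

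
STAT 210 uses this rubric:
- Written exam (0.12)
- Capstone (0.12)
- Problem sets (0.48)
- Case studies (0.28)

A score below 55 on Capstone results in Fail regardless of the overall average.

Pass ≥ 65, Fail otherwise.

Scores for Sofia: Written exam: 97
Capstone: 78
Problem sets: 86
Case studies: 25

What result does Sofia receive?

Capstone score 78 ≥ 55: minimum met.
Weighted total:
  Written exam 97 × 0.12 = 11.64
  Capstone 78 × 0.12 = 9.36
  Problem sets 86 × 0.48 = 41.28
  Case studies 25 × 0.28 = 7
Sum = 69.28
69.28 ≥ 65 → Pass

Pass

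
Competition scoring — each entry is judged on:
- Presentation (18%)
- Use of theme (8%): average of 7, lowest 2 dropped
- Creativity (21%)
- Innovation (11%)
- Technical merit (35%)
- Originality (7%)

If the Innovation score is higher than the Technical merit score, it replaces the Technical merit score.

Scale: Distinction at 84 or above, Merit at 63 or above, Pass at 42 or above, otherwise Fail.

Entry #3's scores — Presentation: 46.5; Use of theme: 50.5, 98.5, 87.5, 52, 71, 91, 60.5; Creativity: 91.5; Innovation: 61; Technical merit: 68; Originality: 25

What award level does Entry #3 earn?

Use of theme: drop 50.5, 52 → average of remaining 5 = 408.5/5 = 81.7
Innovation (61) ≤ Technical merit (68), so Technical merit stays at 68.
Weighted total:
  Presentation 46.5 × 0.18 = 8.37
  Use of theme 81.7 × 0.08 = 6.536
  Creativity 91.5 × 0.21 = 19.215
  Innovation 61 × 0.11 = 6.71
  Technical merit 68 × 0.35 = 23.8
  Originality 25 × 0.07 = 1.75
Sum = 66.381
66.381 is ≥ 63 and < 84 → Merit

Merit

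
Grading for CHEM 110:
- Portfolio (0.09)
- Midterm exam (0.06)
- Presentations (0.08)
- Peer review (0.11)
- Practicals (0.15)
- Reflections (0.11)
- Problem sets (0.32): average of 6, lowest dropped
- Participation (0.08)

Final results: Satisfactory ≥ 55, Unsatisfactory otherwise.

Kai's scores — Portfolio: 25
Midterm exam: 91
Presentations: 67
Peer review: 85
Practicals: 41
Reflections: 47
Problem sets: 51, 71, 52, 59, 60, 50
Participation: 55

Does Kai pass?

Satisfactory

Problem sets: drop 50 → average of remaining 5 = 293/5 = 58.6
Weighted total:
  Portfolio 25 × 0.09 = 2.25
  Midterm exam 91 × 0.06 = 5.46
  Presentations 67 × 0.08 = 5.36
  Peer review 85 × 0.11 = 9.35
  Practicals 41 × 0.15 = 6.15
  Reflections 47 × 0.11 = 5.17
  Problem sets 58.6 × 0.32 = 18.752
  Participation 55 × 0.08 = 4.4
Sum = 56.892
56.892 ≥ 55 → Satisfactory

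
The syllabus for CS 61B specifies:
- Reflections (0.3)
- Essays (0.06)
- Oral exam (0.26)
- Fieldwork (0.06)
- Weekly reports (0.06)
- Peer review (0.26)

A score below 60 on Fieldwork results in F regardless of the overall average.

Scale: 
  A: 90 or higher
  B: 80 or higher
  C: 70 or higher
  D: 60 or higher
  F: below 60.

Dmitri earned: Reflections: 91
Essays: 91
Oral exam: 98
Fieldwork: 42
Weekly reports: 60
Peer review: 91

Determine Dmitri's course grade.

Fieldwork score 42 < 60: minimum not met.
Weighted total:
  Reflections 91 × 0.3 = 27.3
  Essays 91 × 0.06 = 5.46
  Oral exam 98 × 0.26 = 25.48
  Fieldwork 42 × 0.06 = 2.52
  Weekly reports 60 × 0.06 = 3.6
  Peer review 91 × 0.26 = 23.66
Sum = 88.02
Because the Fieldwork minimum was not met, the result is F.

F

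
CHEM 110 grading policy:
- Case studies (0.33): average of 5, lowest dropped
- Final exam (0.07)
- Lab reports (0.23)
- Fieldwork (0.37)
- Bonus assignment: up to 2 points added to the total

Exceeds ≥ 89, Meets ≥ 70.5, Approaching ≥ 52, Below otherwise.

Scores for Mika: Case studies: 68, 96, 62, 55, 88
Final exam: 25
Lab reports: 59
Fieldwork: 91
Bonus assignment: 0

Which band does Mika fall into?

Meets

Case studies: drop 55 → average of remaining 4 = 314/4 = 78.5
Weighted total:
  Case studies 78.5 × 0.33 = 25.905
  Final exam 25 × 0.07 = 1.75
  Lab reports 59 × 0.23 = 13.57
  Fieldwork 91 × 0.37 = 33.67
Sum = 74.895
Bonus assignment: 74.895 + 0 = 74.895
74.895 is ≥ 70.5 and < 89 → Meets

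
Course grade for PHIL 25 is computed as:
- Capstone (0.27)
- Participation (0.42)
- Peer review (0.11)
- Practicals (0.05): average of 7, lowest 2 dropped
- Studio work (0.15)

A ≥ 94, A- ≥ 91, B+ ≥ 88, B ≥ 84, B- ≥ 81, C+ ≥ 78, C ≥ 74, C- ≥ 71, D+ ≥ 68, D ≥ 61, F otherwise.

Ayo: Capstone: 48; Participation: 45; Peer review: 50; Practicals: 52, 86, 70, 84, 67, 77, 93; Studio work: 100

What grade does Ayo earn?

F

Practicals: drop 52, 67 → average of remaining 5 = 410/5 = 82
Weighted total:
  Capstone 48 × 0.27 = 12.96
  Participation 45 × 0.42 = 18.9
  Peer review 50 × 0.11 = 5.5
  Practicals 82 × 0.05 = 4.1
  Studio work 100 × 0.15 = 15
Sum = 56.46
56.46 < 61 → F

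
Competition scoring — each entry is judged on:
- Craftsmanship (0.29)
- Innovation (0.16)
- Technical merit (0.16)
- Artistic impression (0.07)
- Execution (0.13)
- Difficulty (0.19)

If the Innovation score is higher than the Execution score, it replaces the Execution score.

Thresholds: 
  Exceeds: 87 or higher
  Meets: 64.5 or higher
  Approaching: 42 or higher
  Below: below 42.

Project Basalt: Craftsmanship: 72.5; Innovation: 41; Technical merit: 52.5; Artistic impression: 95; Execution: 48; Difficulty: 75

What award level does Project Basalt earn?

Approaching

Innovation (41) ≤ Execution (48), so Execution stays at 48.
Weighted total:
  Craftsmanship 72.5 × 0.29 = 21.025
  Innovation 41 × 0.16 = 6.56
  Technical merit 52.5 × 0.16 = 8.4
  Artistic impression 95 × 0.07 = 6.65
  Execution 48 × 0.13 = 6.24
  Difficulty 75 × 0.19 = 14.25
Sum = 63.125
63.125 is ≥ 42 and < 64.5 → Approaching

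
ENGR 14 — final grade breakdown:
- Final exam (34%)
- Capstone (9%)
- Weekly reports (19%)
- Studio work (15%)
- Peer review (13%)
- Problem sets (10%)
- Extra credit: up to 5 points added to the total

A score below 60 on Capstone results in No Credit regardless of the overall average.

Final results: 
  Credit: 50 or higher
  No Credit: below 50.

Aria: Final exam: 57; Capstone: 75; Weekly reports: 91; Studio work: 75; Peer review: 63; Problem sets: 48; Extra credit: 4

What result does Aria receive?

Capstone score 75 ≥ 60: minimum met.
Weighted total:
  Final exam 57 × 0.34 = 19.38
  Capstone 75 × 0.09 = 6.75
  Weekly reports 91 × 0.19 = 17.29
  Studio work 75 × 0.15 = 11.25
  Peer review 63 × 0.13 = 8.19
  Problem sets 48 × 0.1 = 4.8
Sum = 67.66
Extra credit: 67.66 + 4 = 71.66
71.66 ≥ 50 → Credit

Credit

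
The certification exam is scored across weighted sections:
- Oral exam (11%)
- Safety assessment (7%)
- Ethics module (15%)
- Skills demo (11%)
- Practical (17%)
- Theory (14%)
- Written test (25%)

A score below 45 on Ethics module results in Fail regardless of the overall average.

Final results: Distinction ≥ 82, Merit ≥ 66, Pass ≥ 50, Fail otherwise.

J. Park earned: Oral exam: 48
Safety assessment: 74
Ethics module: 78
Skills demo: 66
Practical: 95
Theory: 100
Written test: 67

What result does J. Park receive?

Merit

Ethics module score 78 ≥ 45: minimum met.
Weighted total:
  Oral exam 48 × 0.11 = 5.28
  Safety assessment 74 × 0.07 = 5.18
  Ethics module 78 × 0.15 = 11.7
  Skills demo 66 × 0.11 = 7.26
  Practical 95 × 0.17 = 16.15
  Theory 100 × 0.14 = 14
  Written test 67 × 0.25 = 16.75
Sum = 76.32
76.32 is ≥ 66 and < 82 → Merit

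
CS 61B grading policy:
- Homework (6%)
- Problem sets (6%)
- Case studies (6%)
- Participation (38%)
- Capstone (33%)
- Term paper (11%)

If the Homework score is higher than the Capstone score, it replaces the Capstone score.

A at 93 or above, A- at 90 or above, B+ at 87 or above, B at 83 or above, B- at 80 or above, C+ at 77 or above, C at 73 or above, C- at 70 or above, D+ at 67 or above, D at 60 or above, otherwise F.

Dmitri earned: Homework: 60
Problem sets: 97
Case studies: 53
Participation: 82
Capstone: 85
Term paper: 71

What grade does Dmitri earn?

Homework (60) ≤ Capstone (85), so Capstone stays at 85.
Weighted total:
  Homework 60 × 0.06 = 3.6
  Problem sets 97 × 0.06 = 5.82
  Case studies 53 × 0.06 = 3.18
  Participation 82 × 0.38 = 31.16
  Capstone 85 × 0.33 = 28.05
  Term paper 71 × 0.11 = 7.81
Sum = 79.62
79.62 is ≥ 77 and < 80 → C+

C+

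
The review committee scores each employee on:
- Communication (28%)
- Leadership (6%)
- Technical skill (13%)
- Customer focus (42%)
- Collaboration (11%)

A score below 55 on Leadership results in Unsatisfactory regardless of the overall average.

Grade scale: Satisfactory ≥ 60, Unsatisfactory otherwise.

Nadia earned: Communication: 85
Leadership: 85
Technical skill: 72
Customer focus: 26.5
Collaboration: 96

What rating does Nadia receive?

Leadership score 85 ≥ 55: minimum met.
Weighted total:
  Communication 85 × 0.28 = 23.8
  Leadership 85 × 0.06 = 5.1
  Technical skill 72 × 0.13 = 9.36
  Customer focus 26.5 × 0.42 = 11.13
  Collaboration 96 × 0.11 = 10.56
Sum = 59.95
59.95 < 60 → Unsatisfactory

Unsatisfactory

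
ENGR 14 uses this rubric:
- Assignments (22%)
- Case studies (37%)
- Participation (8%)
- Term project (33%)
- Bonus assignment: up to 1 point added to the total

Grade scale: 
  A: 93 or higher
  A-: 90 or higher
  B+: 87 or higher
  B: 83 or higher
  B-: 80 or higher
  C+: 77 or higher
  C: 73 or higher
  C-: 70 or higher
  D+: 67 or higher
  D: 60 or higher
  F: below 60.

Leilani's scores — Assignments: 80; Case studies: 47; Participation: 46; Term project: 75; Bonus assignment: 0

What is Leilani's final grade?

D

Weighted total:
  Assignments 80 × 0.22 = 17.6
  Case studies 47 × 0.37 = 17.39
  Participation 46 × 0.08 = 3.68
  Term project 75 × 0.33 = 24.75
Sum = 63.42
Bonus assignment: 63.42 + 0 = 63.42
63.42 is ≥ 60 and < 67 → D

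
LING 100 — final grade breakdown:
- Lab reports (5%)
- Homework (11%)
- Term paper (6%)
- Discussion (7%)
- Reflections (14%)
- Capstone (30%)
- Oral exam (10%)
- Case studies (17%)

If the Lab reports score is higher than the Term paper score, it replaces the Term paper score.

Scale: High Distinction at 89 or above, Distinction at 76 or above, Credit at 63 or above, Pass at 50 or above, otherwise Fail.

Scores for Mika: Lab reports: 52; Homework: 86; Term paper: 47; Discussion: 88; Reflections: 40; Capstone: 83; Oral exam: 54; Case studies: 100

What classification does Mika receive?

Lab reports (52) > Term paper (47), so Term paper counts as 52.
Weighted total:
  Lab reports 52 × 0.05 = 2.6
  Homework 86 × 0.11 = 9.46
  Term paper 52 × 0.06 = 3.12
  Discussion 88 × 0.07 = 6.16
  Reflections 40 × 0.14 = 5.6
  Capstone 83 × 0.3 = 24.9
  Oral exam 54 × 0.1 = 5.4
  Case studies 100 × 0.17 = 17
Sum = 74.24
74.24 is ≥ 63 and < 76 → Credit

Credit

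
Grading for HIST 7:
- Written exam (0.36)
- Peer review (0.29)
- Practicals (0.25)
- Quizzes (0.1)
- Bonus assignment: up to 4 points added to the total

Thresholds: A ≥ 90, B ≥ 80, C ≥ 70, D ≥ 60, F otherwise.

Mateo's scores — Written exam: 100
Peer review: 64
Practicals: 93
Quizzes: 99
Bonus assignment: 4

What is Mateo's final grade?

A

Weighted total:
  Written exam 100 × 0.36 = 36
  Peer review 64 × 0.29 = 18.56
  Practicals 93 × 0.25 = 23.25
  Quizzes 99 × 0.1 = 9.9
Sum = 87.71
Bonus assignment: 87.71 + 4 = 91.71
91.71 ≥ 90 → A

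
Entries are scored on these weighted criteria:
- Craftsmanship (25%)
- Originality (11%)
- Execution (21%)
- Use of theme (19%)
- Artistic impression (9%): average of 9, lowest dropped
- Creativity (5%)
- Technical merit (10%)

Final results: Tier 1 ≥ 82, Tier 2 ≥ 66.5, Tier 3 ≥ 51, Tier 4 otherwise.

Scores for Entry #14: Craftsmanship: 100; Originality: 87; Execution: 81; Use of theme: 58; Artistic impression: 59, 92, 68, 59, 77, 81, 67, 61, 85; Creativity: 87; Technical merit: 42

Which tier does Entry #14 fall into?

Artistic impression: drop 59 → average of remaining 8 = 590/8 = 73.75
Weighted total:
  Craftsmanship 100 × 0.25 = 25
  Originality 87 × 0.11 = 9.57
  Execution 81 × 0.21 = 17.01
  Use of theme 58 × 0.19 = 11.02
  Artistic impression 73.75 × 0.09 = 6.6375
  Creativity 87 × 0.05 = 4.35
  Technical merit 42 × 0.1 = 4.2
Sum = 77.7875
77.7875 is ≥ 66.5 and < 82 → Tier 2

Tier 2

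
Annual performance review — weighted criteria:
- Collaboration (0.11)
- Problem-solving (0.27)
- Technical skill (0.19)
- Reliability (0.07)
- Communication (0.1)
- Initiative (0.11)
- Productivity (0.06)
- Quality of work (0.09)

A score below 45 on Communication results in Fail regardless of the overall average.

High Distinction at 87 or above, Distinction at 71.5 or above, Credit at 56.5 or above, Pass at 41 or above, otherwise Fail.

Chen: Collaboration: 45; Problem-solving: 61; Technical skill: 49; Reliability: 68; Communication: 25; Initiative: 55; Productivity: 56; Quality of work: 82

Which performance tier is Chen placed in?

Communication score 25 < 45: minimum not met.
Weighted total:
  Collaboration 45 × 0.11 = 4.95
  Problem-solving 61 × 0.27 = 16.47
  Technical skill 49 × 0.19 = 9.31
  Reliability 68 × 0.07 = 4.76
  Communication 25 × 0.1 = 2.5
  Initiative 55 × 0.11 = 6.05
  Productivity 56 × 0.06 = 3.36
  Quality of work 82 × 0.09 = 7.38
Sum = 54.78
Because the Communication minimum was not met, the result is Fail.

Fail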